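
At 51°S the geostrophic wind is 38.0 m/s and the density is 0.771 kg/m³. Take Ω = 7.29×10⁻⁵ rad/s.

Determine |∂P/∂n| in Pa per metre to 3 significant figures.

Coriolis parameter at 51°S:
f = 2Ω sin φ = 2 × 7.29×10⁻⁵ × sin 51° = 1.13×10⁻⁴ s⁻¹
Geostrophic balance rearranged: |∂P/∂n| = f ρ V_g
|∂P/∂n| = 1.13×10⁻⁴ × 0.771 × 38.0 = 3.32×10⁻³ Pa/m

3.32×10⁻³ Pa/m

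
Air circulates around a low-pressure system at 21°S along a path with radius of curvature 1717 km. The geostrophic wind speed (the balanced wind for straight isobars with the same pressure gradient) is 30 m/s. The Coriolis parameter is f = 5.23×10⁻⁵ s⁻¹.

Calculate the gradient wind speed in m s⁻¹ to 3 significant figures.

23.7 m s⁻¹

Around a low, centrifugal force acts outward with Coriolis, so pressure-gradient force balances both:
(1/ρ)|∂P/∂n| = fV + V²/R  →  V² + fR·V − fR·V_g = 0
With fR = 5.23×10⁻⁵ × 1717×10³ m = 89.8 m/s:
V = [−fR + √((fR)² + 4 fR V_g)]/2 = [−89.8 + √(89.8² + 4×89.8×30)]/2 = 23.7 m/s
Subgeostrophic (V < V_g = 30 m/s), as expected around a low.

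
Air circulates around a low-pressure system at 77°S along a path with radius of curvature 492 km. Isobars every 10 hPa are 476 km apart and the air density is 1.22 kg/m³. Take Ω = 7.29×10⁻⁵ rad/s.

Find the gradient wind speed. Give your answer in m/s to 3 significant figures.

10.5 m/s

Coriolis parameter at 77°S:
f = 2Ω sin φ = 2 × 7.29×10⁻⁵ × sin 77° = 1.42×10⁻⁴ s⁻¹
Pressure gradient: |∂P/∂n| = 1000 Pa / 476000 m = 2.10×10⁻³ Pa/m
Geostrophic speed: V_g = |∂P/∂n|/(fρ) = 2.10×10⁻³/(1.42×10⁻⁴ × 1.22) = 12.1 m/s
Around a low, centrifugal force acts outward with Coriolis, so pressure-gradient force balances both:
(1/ρ)|∂P/∂n| = fV + V²/R  →  V² + fR·V − fR·V_g = 0
With fR = 1.42×10⁻⁴ × 492×10³ m = 69.9 m/s:
V = [−fR + √((fR)² + 4 fR V_g)]/2 = [−69.9 + √(69.9² + 4×69.9×12.1)]/2 = 10.5 m/s
Subgeostrophic (V < V_g = 12.1 m/s), as expected around a low.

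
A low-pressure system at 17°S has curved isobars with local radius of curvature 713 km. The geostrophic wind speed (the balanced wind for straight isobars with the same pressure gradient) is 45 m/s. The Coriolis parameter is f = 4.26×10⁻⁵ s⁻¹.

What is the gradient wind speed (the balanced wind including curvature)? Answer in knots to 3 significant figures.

48.2 knots

Around a low, centrifugal force acts outward with Coriolis, so pressure-gradient force balances both:
(1/ρ)|∂P/∂n| = fV + V²/R  →  V² + fR·V − fR·V_g = 0
With fR = 4.26×10⁻⁵ × 713×10³ m = 30.4 m/s:
V = [−fR + √((fR)² + 4 fR V_g)]/2 = [−30.4 + √(30.4² + 4×30.4×45)]/2 = 24.8 m/s
Subgeostrophic (V < V_g = 45 m/s), as expected around a low.
Converting: 24.8 m/s × 1.944 = 48.2 knots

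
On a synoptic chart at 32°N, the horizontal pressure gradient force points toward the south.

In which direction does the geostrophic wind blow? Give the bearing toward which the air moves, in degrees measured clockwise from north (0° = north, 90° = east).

270°

The pressure-gradient force points toward the south (bearing 180°).
Geostrophic balance: in the Northern Hemisphere the Coriolis force deflects motion to the right, so the geostrophic wind blows 90° to the right of the pressure-gradient force (low pressure on the left).
Rotating 180° by 90° clockwise gives 270° — the wind blows toward the west.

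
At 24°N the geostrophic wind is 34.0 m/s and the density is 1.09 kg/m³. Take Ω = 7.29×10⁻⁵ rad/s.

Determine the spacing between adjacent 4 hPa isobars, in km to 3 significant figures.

Coriolis parameter at 24°N:
f = 2Ω sin φ = 2 × 7.29×10⁻⁵ × sin 24° = 5.93×10⁻⁵ s⁻¹
Geostrophic balance rearranged: |∂P/∂n| = f ρ V_g
|∂P/∂n| = 5.93×10⁻⁵ × 1.09 × 34.0 = 2.20×10⁻³ Pa/m
Isobar spacing: Δn = ΔP/|∂P/∂n| = 400 Pa / 2.20×10⁻³ Pa/m = 182005 m ≈ 182 km

182 km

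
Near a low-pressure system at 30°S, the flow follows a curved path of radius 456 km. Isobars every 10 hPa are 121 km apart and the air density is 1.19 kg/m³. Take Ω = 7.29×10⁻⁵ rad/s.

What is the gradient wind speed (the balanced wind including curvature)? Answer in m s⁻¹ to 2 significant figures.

42 m s⁻¹

Coriolis parameter at 30°S:
f = 2Ω sin φ = 2 × 7.29×10⁻⁵ × sin 30° = 7.29×10⁻⁵ s⁻¹
Pressure gradient: |∂P/∂n| = 1000 Pa / 121000 m = 8.26×10⁻³ Pa/m
Geostrophic speed: V_g = |∂P/∂n|/(fρ) = 8.26×10⁻³/(7.29×10⁻⁵ × 1.19) = 95.3 m/s
Around a low, centrifugal force acts outward with Coriolis, so pressure-gradient force balances both:
(1/ρ)|∂P/∂n| = fV + V²/R  →  V² + fR·V − fR·V_g = 0
With fR = 7.29×10⁻⁵ × 456×10³ m = 33.2 m/s:
V = [−fR + √((fR)² + 4 fR V_g)]/2 = [−33.2 + √(33.2² + 4×33.2×95.3)]/2 = 42.1 m/s
Subgeostrophic (V < V_g = 95.3 m/s), as expected around a low.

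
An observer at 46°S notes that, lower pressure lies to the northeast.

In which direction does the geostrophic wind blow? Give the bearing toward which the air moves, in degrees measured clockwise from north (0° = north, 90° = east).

The pressure-gradient force points toward the northeast (bearing 045°).
Geostrophic balance: in the Southern Hemisphere the Coriolis force deflects motion to the left, so the geostrophic wind blows 90° to the left of the pressure-gradient force (low pressure on the right).
Rotating 045° by 90° counterclockwise gives 315° — the wind blows toward the northwest.

315°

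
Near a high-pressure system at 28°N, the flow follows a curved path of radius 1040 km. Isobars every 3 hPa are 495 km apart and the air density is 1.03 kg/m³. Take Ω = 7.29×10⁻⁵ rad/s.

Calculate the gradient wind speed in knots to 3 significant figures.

19.4 knots

Coriolis parameter at 28°N:
f = 2Ω sin φ = 2 × 7.29×10⁻⁵ × sin 28° = 6.84×10⁻⁵ s⁻¹
Pressure gradient: |∂P/∂n| = 300 Pa / 495000 m = 6.06×10⁻⁴ Pa/m
Geostrophic speed: V_g = |∂P/∂n|/(fρ) = 6.06×10⁻⁴/(6.84×10⁻⁵ × 1.03) = 8.60 m/s
Around a high, pressure-gradient force acts outward with centrifugal, so Coriolis balances both:
fV = (1/ρ)|∂P/∂n| + V²/R  →  V² − fR·V + fR·V_g = 0
With fR = 6.84×10⁻⁵ × 1040×10³ m = 71.2 m/s:
V = [fR − √((fR)² − 4 fR V_g)]/2 = [71.2 − √(71.2² − 4×71.2×8.6)]/2 = 10 m/s
Supergeostrophic (V > V_g = 8.6 m/s), as expected around a high.
Converting: 10 m/s × 1.944 = 19.4 knots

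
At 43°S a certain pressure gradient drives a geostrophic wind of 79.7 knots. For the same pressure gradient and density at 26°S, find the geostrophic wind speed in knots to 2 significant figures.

120 knots

With the same pressure gradient and density, V_g ∝ 1/f ∝ 1/sin φ.
V₂ = V₁ · sin φ₁ / sin φ₂ = 79.7 × sin 43° / sin 26°
V₂ = 79.7 × 0.6820/0.4384 = 120 knots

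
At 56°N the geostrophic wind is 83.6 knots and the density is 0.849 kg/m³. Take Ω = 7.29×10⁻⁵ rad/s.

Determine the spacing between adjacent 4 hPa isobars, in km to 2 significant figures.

Coriolis parameter at 56°N:
f = 2Ω sin φ = 2 × 7.29×10⁻⁵ × sin 56° = 1.21×10⁻⁴ s⁻¹
Wind speed in SI: 83.6 knots = 43.0 m/s
Geostrophic balance rearranged: |∂P/∂n| = f ρ V_g
|∂P/∂n| = 1.21×10⁻⁴ × 0.849 × 43.0 = 4.41×10⁻³ Pa/m
Isobar spacing: Δn = ΔP/|∂P/∂n| = 400 Pa / 4.41×10⁻³ Pa/m = 90631 m ≈ 91 km

91 km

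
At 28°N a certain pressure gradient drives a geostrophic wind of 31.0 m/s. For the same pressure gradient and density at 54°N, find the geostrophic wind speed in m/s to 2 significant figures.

With the same pressure gradient and density, V_g ∝ 1/f ∝ 1/sin φ.
V₂ = V₁ · sin φ₁ / sin φ₂ = 31.0 × sin 28° / sin 54°
V₂ = 31.0 × 0.4695/0.8090 = 18 m/s

18 m/s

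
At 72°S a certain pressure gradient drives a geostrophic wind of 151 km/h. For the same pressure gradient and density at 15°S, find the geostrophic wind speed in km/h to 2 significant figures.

With the same pressure gradient and density, V_g ∝ 1/f ∝ 1/sin φ.
V₂ = V₁ · sin φ₁ / sin φ₂ = 151 × sin 72° / sin 15°
V₂ = 151 × 0.9511/0.2588 = 550 km/h

550 km/h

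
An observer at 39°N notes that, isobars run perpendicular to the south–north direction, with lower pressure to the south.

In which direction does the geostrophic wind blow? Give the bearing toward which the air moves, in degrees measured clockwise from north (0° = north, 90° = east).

270°

The pressure-gradient force points toward the south (bearing 180°).
Geostrophic balance: in the Northern Hemisphere the Coriolis force deflects motion to the right, so the geostrophic wind blows 90° to the right of the pressure-gradient force (low pressure on the left).
Rotating 180° by 90° clockwise gives 270° — the wind blows toward the west.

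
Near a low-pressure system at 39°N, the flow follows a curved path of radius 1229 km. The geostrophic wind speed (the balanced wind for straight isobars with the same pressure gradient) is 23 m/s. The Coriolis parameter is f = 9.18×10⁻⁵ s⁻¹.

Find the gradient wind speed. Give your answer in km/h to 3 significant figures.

Around a low, centrifugal force acts outward with Coriolis, so pressure-gradient force balances both:
(1/ρ)|∂P/∂n| = fV + V²/R  →  V² + fR·V − fR·V_g = 0
With fR = 9.18×10⁻⁵ × 1229×10³ m = 113 m/s:
V = [−fR + √((fR)² + 4 fR V_g)]/2 = [−113 + √(113² + 4×113×23)]/2 = 19.6 m/s
Subgeostrophic (V < V_g = 23 m/s), as expected around a low.
Converting: 19.6 m/s × 3.6 = 70.5 km/h

70.5 km/h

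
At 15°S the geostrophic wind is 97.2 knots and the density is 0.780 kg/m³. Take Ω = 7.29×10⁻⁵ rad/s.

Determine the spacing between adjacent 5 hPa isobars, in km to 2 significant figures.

340 km

Coriolis parameter at 15°S:
f = 2Ω sin φ = 2 × 7.29×10⁻⁵ × sin 15° = 3.77×10⁻⁵ s⁻¹
Wind speed in SI: 97.2 knots = 50.0 m/s
Geostrophic balance rearranged: |∂P/∂n| = f ρ V_g
|∂P/∂n| = 3.77×10⁻⁵ × 0.780 × 50.0 = 1.47×10⁻³ Pa/m
Isobar spacing: Δn = ΔP/|∂P/∂n| = 500 Pa / 1.47×10⁻³ Pa/m = 339717 m ≈ 340 km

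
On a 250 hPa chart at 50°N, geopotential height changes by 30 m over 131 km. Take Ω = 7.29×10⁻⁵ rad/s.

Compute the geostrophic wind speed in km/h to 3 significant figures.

72.4 km/h

Coriolis parameter at 50°N:
f = 2Ω sin φ = 2 × 7.29×10⁻⁵ × sin 50° = 1.12×10⁻⁴ s⁻¹
Height gradient: |∂Z/∂n| = 30 m / 131000 m = 2.29×10⁻⁴
On a pressure surface, geostrophic balance gives V_g = (g/f)|∂Z/∂n|:
V_g = 9.81 × 2.29×10⁻⁴ / 1.12×10⁻⁴ = 20.1 m/s
Converting: 20.1 m/s × 3.6 = 72.4 km/h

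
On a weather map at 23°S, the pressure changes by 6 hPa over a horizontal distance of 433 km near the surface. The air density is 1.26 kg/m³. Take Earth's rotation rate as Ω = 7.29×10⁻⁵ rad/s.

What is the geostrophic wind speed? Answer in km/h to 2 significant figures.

69 km/h

Coriolis parameter at 23°S:
f = 2Ω sin φ = 2 × 7.29×10⁻⁵ × sin 23° = 5.70×10⁻⁵ s⁻¹
Pressure gradient: |∂P/∂n| = 600 Pa / 433000 m = 1.39×10⁻³ Pa/m
Geostrophic balance (pressure-gradient force = Coriolis force):
V_g = (1/(fρ)) |∂P/∂n| = 1.39×10⁻³ / (5.70×10⁻⁵ × 1.26) = 19.3 m/s
Converting: 19.3 m/s × 3.6 = 69 km/h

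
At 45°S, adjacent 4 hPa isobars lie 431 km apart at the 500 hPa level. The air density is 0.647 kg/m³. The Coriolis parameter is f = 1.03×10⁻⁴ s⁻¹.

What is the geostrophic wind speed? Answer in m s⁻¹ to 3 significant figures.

13.9 m s⁻¹

Pressure gradient: |∂P/∂n| = 400 Pa / 431000 m = 9.28×10⁻⁴ Pa/m
Geostrophic balance (pressure-gradient force = Coriolis force):
V_g = (1/(fρ)) |∂P/∂n| = 9.28×10⁻⁴ / (1.03×10⁻⁴ × 0.647) = 13.9 m/s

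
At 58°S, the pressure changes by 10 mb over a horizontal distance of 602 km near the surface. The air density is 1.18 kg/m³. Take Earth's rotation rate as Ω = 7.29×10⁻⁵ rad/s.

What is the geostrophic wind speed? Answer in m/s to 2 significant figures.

11 m/s

Coriolis parameter at 58°S:
f = 2Ω sin φ = 2 × 7.29×10⁻⁵ × sin 58° = 1.24×10⁻⁴ s⁻¹
Pressure gradient: |∂P/∂n| = 1000 Pa / 602000 m = 1.66×10⁻³ Pa/m
Geostrophic balance (pressure-gradient force = Coriolis force):
V_g = (1/(fρ)) |∂P/∂n| = 1.66×10⁻³ / (1.24×10⁻⁴ × 1.18) = 11.4 m/s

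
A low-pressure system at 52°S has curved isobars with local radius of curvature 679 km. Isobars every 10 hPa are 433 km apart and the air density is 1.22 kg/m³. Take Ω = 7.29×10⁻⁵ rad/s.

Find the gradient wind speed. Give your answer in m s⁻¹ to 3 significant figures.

14.0 m s⁻¹

Coriolis parameter at 52°S:
f = 2Ω sin φ = 2 × 7.29×10⁻⁵ × sin 52° = 1.15×10⁻⁴ s⁻¹
Pressure gradient: |∂P/∂n| = 1000 Pa / 433000 m = 2.31×10⁻³ Pa/m
Geostrophic speed: V_g = |∂P/∂n|/(fρ) = 2.31×10⁻³/(1.15×10⁻⁴ × 1.22) = 16.5 m/s
Around a low, centrifugal force acts outward with Coriolis, so pressure-gradient force balances both:
(1/ρ)|∂P/∂n| = fV + V²/R  →  V² + fR·V − fR·V_g = 0
With fR = 1.15×10⁻⁴ × 679×10³ m = 78.0 m/s:
V = [−fR + √((fR)² + 4 fR V_g)]/2 = [−78.0 + √(78.0² + 4×78.0×16.5)]/2 = 14 m/s
Subgeostrophic (V < V_g = 16.5 m/s), as expected around a low.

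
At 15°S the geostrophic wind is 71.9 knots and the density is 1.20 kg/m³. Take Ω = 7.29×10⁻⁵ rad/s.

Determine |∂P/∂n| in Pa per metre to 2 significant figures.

1.7×10⁻³ Pa/m

Coriolis parameter at 15°S:
f = 2Ω sin φ = 2 × 7.29×10⁻⁵ × sin 15° = 3.77×10⁻⁵ s⁻¹
Wind speed in SI: 71.9 knots = 37.0 m/s
Geostrophic balance rearranged: |∂P/∂n| = f ρ V_g
|∂P/∂n| = 3.77×10⁻⁵ × 1.20 × 37.0 = 1.67×10⁻³ Pa/m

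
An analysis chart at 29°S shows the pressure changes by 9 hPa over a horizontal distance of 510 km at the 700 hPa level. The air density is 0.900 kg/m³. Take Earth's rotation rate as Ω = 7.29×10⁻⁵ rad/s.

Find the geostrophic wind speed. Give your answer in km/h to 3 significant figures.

Coriolis parameter at 29°S:
f = 2Ω sin φ = 2 × 7.29×10⁻⁵ × sin 29° = 7.07×10⁻⁵ s⁻¹
Pressure gradient: |∂P/∂n| = 900 Pa / 510000 m = 1.76×10⁻³ Pa/m
Geostrophic balance (pressure-gradient force = Coriolis force):
V_g = (1/(fρ)) |∂P/∂n| = 1.76×10⁻³ / (7.07×10⁻⁵ × 0.900) = 27.7 m/s
Converting: 27.7 m/s × 3.6 = 99.9 km/h

99.9 km/h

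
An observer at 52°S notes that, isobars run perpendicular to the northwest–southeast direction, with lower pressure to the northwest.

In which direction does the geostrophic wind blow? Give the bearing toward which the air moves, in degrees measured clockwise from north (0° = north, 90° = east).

The pressure-gradient force points toward the northwest (bearing 315°).
Geostrophic balance: in the Southern Hemisphere the Coriolis force deflects motion to the left, so the geostrophic wind blows 90° to the left of the pressure-gradient force (low pressure on the right).
Rotating 315° by 90° counterclockwise gives 225° — the wind blows toward the southwest.

225°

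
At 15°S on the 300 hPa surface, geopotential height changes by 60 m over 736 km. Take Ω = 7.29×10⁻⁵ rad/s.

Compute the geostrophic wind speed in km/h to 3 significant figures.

Coriolis parameter at 15°S:
f = 2Ω sin φ = 2 × 7.29×10⁻⁵ × sin 15° = 3.77×10⁻⁵ s⁻¹
Height gradient: |∂Z/∂n| = 60 m / 736000 m = 8.15×10⁻⁵
On a pressure surface, geostrophic balance gives V_g = (g/f)|∂Z/∂n|:
V_g = 9.81 × 8.15×10⁻⁵ / 3.77×10⁻⁵ = 21.2 m/s
Converting: 21.2 m/s × 3.6 = 76.3 km/h

76.3 km/h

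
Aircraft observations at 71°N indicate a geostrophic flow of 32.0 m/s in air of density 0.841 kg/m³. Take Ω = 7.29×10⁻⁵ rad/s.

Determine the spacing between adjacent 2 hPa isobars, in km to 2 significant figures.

54 km

Coriolis parameter at 71°N:
f = 2Ω sin φ = 2 × 7.29×10⁻⁵ × sin 71° = 1.38×10⁻⁴ s⁻¹
Geostrophic balance rearranged: |∂P/∂n| = f ρ V_g
|∂P/∂n| = 1.38×10⁻⁴ × 0.841 × 32.0 = 3.71×10⁻³ Pa/m
Isobar spacing: Δn = ΔP/|∂P/∂n| = 200 Pa / 3.71×10⁻³ Pa/m = 53908 m ≈ 54 km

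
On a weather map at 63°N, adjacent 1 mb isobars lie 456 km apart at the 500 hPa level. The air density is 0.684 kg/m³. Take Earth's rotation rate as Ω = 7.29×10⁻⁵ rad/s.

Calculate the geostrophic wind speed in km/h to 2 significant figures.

8.9 km/h

Coriolis parameter at 63°N:
f = 2Ω sin φ = 2 × 7.29×10⁻⁵ × sin 63° = 1.30×10⁻⁴ s⁻¹
Pressure gradient: |∂P/∂n| = 100 Pa / 456000 m = 2.19×10⁻⁴ Pa/m
Geostrophic balance (pressure-gradient force = Coriolis force):
V_g = (1/(fρ)) |∂P/∂n| = 2.19×10⁻⁴ / (1.30×10⁻⁴ × 0.684) = 2.47 m/s
Converting: 2.47 m/s × 3.6 = 8.9 km/h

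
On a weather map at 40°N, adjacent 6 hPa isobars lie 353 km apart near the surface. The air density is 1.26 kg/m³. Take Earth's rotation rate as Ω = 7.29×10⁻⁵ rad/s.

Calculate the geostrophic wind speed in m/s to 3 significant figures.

14.4 m/s

Coriolis parameter at 40°N:
f = 2Ω sin φ = 2 × 7.29×10⁻⁵ × sin 40° = 9.37×10⁻⁵ s⁻¹
Pressure gradient: |∂P/∂n| = 600 Pa / 353000 m = 1.70×10⁻³ Pa/m
Geostrophic balance (pressure-gradient force = Coriolis force):
V_g = (1/(fρ)) |∂P/∂n| = 1.70×10⁻³ / (9.37×10⁻⁵ × 1.26) = 14.4 m/s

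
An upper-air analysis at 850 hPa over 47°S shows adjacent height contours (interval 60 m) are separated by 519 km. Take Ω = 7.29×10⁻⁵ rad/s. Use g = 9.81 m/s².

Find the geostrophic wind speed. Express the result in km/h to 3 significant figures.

Coriolis parameter at 47°S:
f = 2Ω sin φ = 2 × 7.29×10⁻⁵ × sin 47° = 1.07×10⁻⁴ s⁻¹
Height gradient: |∂Z/∂n| = 60 m / 519000 m = 1.16×10⁻⁴
On a pressure surface, geostrophic balance gives V_g = (g/f)|∂Z/∂n|:
V_g = 9.81 × 1.16×10⁻⁴ / 1.07×10⁻⁴ = 10.6 m/s
Converting: 10.6 m/s × 3.6 = 38.3 km/h

38.3 km/h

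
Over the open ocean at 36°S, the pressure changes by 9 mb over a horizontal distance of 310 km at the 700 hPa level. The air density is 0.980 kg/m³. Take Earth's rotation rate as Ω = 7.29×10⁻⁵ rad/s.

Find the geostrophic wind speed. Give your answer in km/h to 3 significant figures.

124 km/h

Coriolis parameter at 36°S:
f = 2Ω sin φ = 2 × 7.29×10⁻⁵ × sin 36° = 8.57×10⁻⁵ s⁻¹
Pressure gradient: |∂P/∂n| = 900 Pa / 310000 m = 2.90×10⁻³ Pa/m
Geostrophic balance (pressure-gradient force = Coriolis force):
V_g = (1/(fρ)) |∂P/∂n| = 2.90×10⁻³ / (8.57×10⁻⁵ × 0.980) = 34.6 m/s
Converting: 34.6 m/s × 3.6 = 124 km/h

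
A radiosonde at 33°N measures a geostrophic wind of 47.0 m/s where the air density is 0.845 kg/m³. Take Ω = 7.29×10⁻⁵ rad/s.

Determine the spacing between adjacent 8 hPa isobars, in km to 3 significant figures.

254 km

Coriolis parameter at 33°N:
f = 2Ω sin φ = 2 × 7.29×10⁻⁵ × sin 33° = 7.94×10⁻⁵ s⁻¹
Geostrophic balance rearranged: |∂P/∂n| = f ρ V_g
|∂P/∂n| = 7.94×10⁻⁵ × 0.845 × 47.0 = 3.15×10⁻³ Pa/m
Isobar spacing: Δn = ΔP/|∂P/∂n| = 800 Pa / 3.15×10⁻³ Pa/m = 253670 m ≈ 254 km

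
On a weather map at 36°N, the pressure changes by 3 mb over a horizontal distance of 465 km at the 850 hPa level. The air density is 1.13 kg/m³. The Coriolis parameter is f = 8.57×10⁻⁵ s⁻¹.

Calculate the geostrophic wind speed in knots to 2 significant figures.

Pressure gradient: |∂P/∂n| = 300 Pa / 465000 m = 6.45×10⁻⁴ Pa/m
Geostrophic balance (pressure-gradient force = Coriolis force):
V_g = (1/(fρ)) |∂P/∂n| = 6.45×10⁻⁴ / (8.57×10⁻⁵ × 1.13) = 6.66 m/s
Converting: 6.66 m/s × 1.944 = 13 knots

13 knots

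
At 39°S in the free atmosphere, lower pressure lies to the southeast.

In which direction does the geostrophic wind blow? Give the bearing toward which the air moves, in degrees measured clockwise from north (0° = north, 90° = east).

045°

The pressure-gradient force points toward the southeast (bearing 135°).
Geostrophic balance: in the Southern Hemisphere the Coriolis force deflects motion to the left, so the geostrophic wind blows 90° to the left of the pressure-gradient force (low pressure on the right).
Rotating 135° by 90° counterclockwise gives 045° — the wind blows toward the northeast.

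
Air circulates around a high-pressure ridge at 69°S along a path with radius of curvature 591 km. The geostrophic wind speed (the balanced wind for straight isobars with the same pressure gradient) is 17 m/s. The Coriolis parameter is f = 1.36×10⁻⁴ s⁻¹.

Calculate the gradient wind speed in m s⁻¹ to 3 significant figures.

24.4 m s⁻¹

Around a high, pressure-gradient force acts outward with centrifugal, so Coriolis balances both:
fV = (1/ρ)|∂P/∂n| + V²/R  →  V² − fR·V + fR·V_g = 0
With fR = 1.36×10⁻⁴ × 591×10³ m = 80.4 m/s:
V = [fR − √((fR)² − 4 fR V_g)]/2 = [80.4 − √(80.4² − 4×80.4×17)]/2 = 24.4 m/s
Supergeostrophic (V > V_g = 17 m/s), as expected around a high.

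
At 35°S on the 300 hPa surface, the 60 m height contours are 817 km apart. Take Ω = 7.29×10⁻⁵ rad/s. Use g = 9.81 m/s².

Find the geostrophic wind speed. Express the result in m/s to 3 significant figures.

8.61 m/s

Coriolis parameter at 35°S:
f = 2Ω sin φ = 2 × 7.29×10⁻⁵ × sin 35° = 8.36×10⁻⁵ s⁻¹
Height gradient: |∂Z/∂n| = 60 m / 817000 m = 7.34×10⁻⁵
On a pressure surface, geostrophic balance gives V_g = (g/f)|∂Z/∂n|:
V_g = 9.81 × 7.34×10⁻⁵ / 8.36×10⁻⁵ = 8.61 m/s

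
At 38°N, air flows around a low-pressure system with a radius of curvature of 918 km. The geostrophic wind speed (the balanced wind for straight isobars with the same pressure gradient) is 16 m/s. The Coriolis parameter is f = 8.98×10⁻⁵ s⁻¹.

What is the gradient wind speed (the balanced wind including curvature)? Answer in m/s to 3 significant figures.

13.7 m/s

Around a low, centrifugal force acts outward with Coriolis, so pressure-gradient force balances both:
(1/ρ)|∂P/∂n| = fV + V²/R  →  V² + fR·V − fR·V_g = 0
With fR = 8.98×10⁻⁵ × 918×10³ m = 82.4 m/s:
V = [−fR + √((fR)² + 4 fR V_g)]/2 = [−82.4 + √(82.4² + 4×82.4×16)]/2 = 13.7 m/s
Subgeostrophic (V < V_g = 16 m/s), as expected around a low.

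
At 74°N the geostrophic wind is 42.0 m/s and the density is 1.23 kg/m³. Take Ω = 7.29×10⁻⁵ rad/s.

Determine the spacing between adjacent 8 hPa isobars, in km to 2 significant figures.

Coriolis parameter at 74°N:
f = 2Ω sin φ = 2 × 7.29×10⁻⁵ × sin 74° = 1.40×10⁻⁴ s⁻¹
Geostrophic balance rearranged: |∂P/∂n| = f ρ V_g
|∂P/∂n| = 1.40×10⁻⁴ × 1.23 × 42.0 = 7.24×10⁻³ Pa/m
Isobar spacing: Δn = ΔP/|∂P/∂n| = 800 Pa / 7.24×10⁻³ Pa/m = 110493 m ≈ 110 km

110 km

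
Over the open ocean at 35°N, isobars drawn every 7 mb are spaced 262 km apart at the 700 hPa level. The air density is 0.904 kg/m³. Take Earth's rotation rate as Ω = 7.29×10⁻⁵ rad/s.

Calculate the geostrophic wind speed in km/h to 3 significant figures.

127 km/h

Coriolis parameter at 35°N:
f = 2Ω sin φ = 2 × 7.29×10⁻⁵ × sin 35° = 8.36×10⁻⁵ s⁻¹
Pressure gradient: |∂P/∂n| = 700 Pa / 262000 m = 2.67×10⁻³ Pa/m
Geostrophic balance (pressure-gradient force = Coriolis force):
V_g = (1/(fρ)) |∂P/∂n| = 2.67×10⁻³ / (8.36×10⁻⁵ × 0.904) = 35.3 m/s
Converting: 35.3 m/s × 3.6 = 127 km/h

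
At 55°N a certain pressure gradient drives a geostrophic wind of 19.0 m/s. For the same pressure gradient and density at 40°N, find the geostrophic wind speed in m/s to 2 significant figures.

With the same pressure gradient and density, V_g ∝ 1/f ∝ 1/sin φ.
V₂ = V₁ · sin φ₁ / sin φ₂ = 19.0 × sin 55° / sin 40°
V₂ = 19.0 × 0.8192/0.6428 = 24 m/s

24 m/s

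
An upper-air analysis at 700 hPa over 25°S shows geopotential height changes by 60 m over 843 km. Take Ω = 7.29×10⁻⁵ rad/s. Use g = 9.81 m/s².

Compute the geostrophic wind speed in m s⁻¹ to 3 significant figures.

Coriolis parameter at 25°S:
f = 2Ω sin φ = 2 × 7.29×10⁻⁵ × sin 25° = 6.16×10⁻⁵ s⁻¹
Height gradient: |∂Z/∂n| = 60 m / 843000 m = 7.12×10⁻⁵
On a pressure surface, geostrophic balance gives V_g = (g/f)|∂Z/∂n|:
V_g = 9.81 × 7.12×10⁻⁵ / 6.16×10⁻⁵ = 11.3 m/s

11.3 m s⁻¹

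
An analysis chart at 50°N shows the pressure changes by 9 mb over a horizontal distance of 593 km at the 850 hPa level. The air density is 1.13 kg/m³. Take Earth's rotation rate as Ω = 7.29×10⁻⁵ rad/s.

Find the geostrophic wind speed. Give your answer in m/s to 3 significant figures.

Coriolis parameter at 50°N:
f = 2Ω sin φ = 2 × 7.29×10⁻⁵ × sin 50° = 1.12×10⁻⁴ s⁻¹
Pressure gradient: |∂P/∂n| = 900 Pa / 593000 m = 1.52×10⁻³ Pa/m
Geostrophic balance (pressure-gradient force = Coriolis force):
V_g = (1/(fρ)) |∂P/∂n| = 1.52×10⁻³ / (1.12×10⁻⁴ × 1.13) = 12.0 m/s

12.0 m/s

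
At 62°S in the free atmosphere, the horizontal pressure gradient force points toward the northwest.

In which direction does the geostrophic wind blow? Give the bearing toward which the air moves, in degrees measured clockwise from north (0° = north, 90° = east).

225°

The pressure-gradient force points toward the northwest (bearing 315°).
Geostrophic balance: in the Southern Hemisphere the Coriolis force deflects motion to the left, so the geostrophic wind blows 90° to the left of the pressure-gradient force (low pressure on the right).
Rotating 315° by 90° counterclockwise gives 225° — the wind blows toward the southwest.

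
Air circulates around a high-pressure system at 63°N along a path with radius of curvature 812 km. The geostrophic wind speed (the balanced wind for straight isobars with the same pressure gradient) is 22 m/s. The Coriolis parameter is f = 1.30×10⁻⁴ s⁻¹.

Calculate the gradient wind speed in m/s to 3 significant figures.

31.3 m/s

Around a high, pressure-gradient force acts outward with centrifugal, so Coriolis balances both:
fV = (1/ρ)|∂P/∂n| + V²/R  →  V² − fR·V + fR·V_g = 0
With fR = 1.30×10⁻⁴ × 812×10³ m = 106 m/s:
V = [fR − √((fR)² − 4 fR V_g)]/2 = [106 − √(106² − 4×106×22)]/2 = 31.3 m/s
Supergeostrophic (V > V_g = 22 m/s), as expected around a high.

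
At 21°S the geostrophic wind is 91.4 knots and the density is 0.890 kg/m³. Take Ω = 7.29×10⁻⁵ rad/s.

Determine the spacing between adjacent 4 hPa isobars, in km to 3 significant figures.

Coriolis parameter at 21°S:
f = 2Ω sin φ = 2 × 7.29×10⁻⁵ × sin 21° = 5.23×10⁻⁵ s⁻¹
Wind speed in SI: 91.4 knots = 47.0 m/s
Geostrophic balance rearranged: |∂P/∂n| = f ρ V_g
|∂P/∂n| = 5.23×10⁻⁵ × 0.890 × 47.0 = 2.19×10⁻³ Pa/m
Isobar spacing: Δn = ΔP/|∂P/∂n| = 400 Pa / 2.19×10⁻³ Pa/m = 182936 m ≈ 183 km

183 km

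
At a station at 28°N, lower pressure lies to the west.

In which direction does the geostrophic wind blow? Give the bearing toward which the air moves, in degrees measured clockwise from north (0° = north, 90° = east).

000°

The pressure-gradient force points toward the west (bearing 270°).
Geostrophic balance: in the Northern Hemisphere the Coriolis force deflects motion to the right, so the geostrophic wind blows 90° to the right of the pressure-gradient force (low pressure on the left).
Rotating 270° by 90° clockwise gives 000° — the wind blows toward the north.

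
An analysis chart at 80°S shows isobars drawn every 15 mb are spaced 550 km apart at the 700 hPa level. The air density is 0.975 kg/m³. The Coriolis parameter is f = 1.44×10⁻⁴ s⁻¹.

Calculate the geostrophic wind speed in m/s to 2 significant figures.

Pressure gradient: |∂P/∂n| = 1500 Pa / 550000 m = 2.73×10⁻³ Pa/m
Geostrophic balance (pressure-gradient force = Coriolis force):
V_g = (1/(fρ)) |∂P/∂n| = 2.73×10⁻³ / (1.44×10⁻⁴ × 0.975) = 19.4 m/s

19 m/s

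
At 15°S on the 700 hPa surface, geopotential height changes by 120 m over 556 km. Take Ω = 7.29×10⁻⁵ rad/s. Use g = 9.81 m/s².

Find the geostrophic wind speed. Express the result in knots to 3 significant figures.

109 knots

Coriolis parameter at 15°S:
f = 2Ω sin φ = 2 × 7.29×10⁻⁵ × sin 15° = 3.77×10⁻⁵ s⁻¹
Height gradient: |∂Z/∂n| = 120 m / 556000 m = 2.16×10⁻⁴
On a pressure surface, geostrophic balance gives V_g = (g/f)|∂Z/∂n|:
V_g = 9.81 × 2.16×10⁻⁴ / 3.77×10⁻⁵ = 56.1 m/s
Converting: 56.1 m/s × 1.944 = 109 knots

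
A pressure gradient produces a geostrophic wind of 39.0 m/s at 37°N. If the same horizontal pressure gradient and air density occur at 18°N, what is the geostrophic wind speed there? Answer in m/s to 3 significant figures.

76.0 m/s

With the same pressure gradient and density, V_g ∝ 1/f ∝ 1/sin φ.
V₂ = V₁ · sin φ₁ / sin φ₂ = 39.0 × sin 37° / sin 18°
V₂ = 39.0 × 0.6018/0.3090 = 76.0 m/s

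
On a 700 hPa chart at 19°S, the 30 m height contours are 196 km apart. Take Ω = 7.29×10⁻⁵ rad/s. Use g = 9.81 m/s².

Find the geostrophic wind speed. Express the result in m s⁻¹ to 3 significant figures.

31.6 m s⁻¹

Coriolis parameter at 19°S:
f = 2Ω sin φ = 2 × 7.29×10⁻⁵ × sin 19° = 4.75×10⁻⁵ s⁻¹
Height gradient: |∂Z/∂n| = 30 m / 196000 m = 1.53×10⁻⁴
On a pressure surface, geostrophic balance gives V_g = (g/f)|∂Z/∂n|:
V_g = 9.81 × 1.53×10⁻⁴ / 4.75×10⁻⁵ = 31.6 m/s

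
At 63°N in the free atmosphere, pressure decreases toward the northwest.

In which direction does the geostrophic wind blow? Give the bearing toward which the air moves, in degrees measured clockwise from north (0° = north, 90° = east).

The pressure-gradient force points toward the northwest (bearing 315°).
Geostrophic balance: in the Northern Hemisphere the Coriolis force deflects motion to the right, so the geostrophic wind blows 90° to the right of the pressure-gradient force (low pressure on the left).
Rotating 315° by 90° clockwise gives 045° — the wind blows toward the northeast.

045°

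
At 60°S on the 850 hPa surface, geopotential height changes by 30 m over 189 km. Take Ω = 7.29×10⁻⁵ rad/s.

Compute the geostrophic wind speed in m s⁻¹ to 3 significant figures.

Coriolis parameter at 60°S:
f = 2Ω sin φ = 2 × 7.29×10⁻⁵ × sin 60° = 1.26×10⁻⁴ s⁻¹
Height gradient: |∂Z/∂n| = 30 m / 189000 m = 1.59×10⁻⁴
On a pressure surface, geostrophic balance gives V_g = (g/f)|∂Z/∂n|:
V_g = 9.81 × 1.59×10⁻⁴ / 1.26×10⁻⁴ = 12.3 m/s

12.3 m s⁻¹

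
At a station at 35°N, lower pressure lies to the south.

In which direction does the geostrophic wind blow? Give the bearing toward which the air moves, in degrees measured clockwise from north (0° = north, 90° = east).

The pressure-gradient force points toward the south (bearing 180°).
Geostrophic balance: in the Northern Hemisphere the Coriolis force deflects motion to the right, so the geostrophic wind blows 90° to the right of the pressure-gradient force (low pressure on the left).
Rotating 180° by 90° clockwise gives 270° — the wind blows toward the west.

270°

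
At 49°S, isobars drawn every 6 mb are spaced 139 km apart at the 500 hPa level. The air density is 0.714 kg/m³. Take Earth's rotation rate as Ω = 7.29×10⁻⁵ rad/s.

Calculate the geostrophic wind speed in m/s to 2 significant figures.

55 m/s

Coriolis parameter at 49°S:
f = 2Ω sin φ = 2 × 7.29×10⁻⁵ × sin 49° = 1.10×10⁻⁴ s⁻¹
Pressure gradient: |∂P/∂n| = 600 Pa / 139000 m = 4.32×10⁻³ Pa/m
Geostrophic balance (pressure-gradient force = Coriolis force):
V_g = (1/(fρ)) |∂P/∂n| = 4.32×10⁻³ / (1.10×10⁻⁴ × 0.714) = 54.9 m/s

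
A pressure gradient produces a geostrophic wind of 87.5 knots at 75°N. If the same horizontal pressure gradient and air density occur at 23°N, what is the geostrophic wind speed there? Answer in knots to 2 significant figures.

With the same pressure gradient and density, V_g ∝ 1/f ∝ 1/sin φ.
V₂ = V₁ · sin φ₁ / sin φ₂ = 87.5 × sin 75° / sin 23°
V₂ = 87.5 × 0.9659/0.3907 = 220 knots

220 knots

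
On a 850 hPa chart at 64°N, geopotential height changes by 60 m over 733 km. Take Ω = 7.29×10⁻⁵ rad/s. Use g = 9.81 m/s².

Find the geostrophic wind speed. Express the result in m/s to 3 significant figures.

6.13 m/s

Coriolis parameter at 64°N:
f = 2Ω sin φ = 2 × 7.29×10⁻⁵ × sin 64° = 1.31×10⁻⁴ s⁻¹
Height gradient: |∂Z/∂n| = 60 m / 733000 m = 8.19×10⁻⁵
On a pressure surface, geostrophic balance gives V_g = (g/f)|∂Z/∂n|:
V_g = 9.81 × 8.19×10⁻⁵ / 1.31×10⁻⁴ = 6.13 m/s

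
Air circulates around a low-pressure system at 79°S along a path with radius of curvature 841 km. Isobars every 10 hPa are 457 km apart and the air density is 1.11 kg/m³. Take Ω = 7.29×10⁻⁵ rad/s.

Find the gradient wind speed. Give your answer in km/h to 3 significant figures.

44.9 km/h

Coriolis parameter at 79°S:
f = 2Ω sin φ = 2 × 7.29×10⁻⁵ × sin 79° = 1.43×10⁻⁴ s⁻¹
Pressure gradient: |∂P/∂n| = 1000 Pa / 457000 m = 2.19×10⁻³ Pa/m
Geostrophic speed: V_g = |∂P/∂n|/(fρ) = 2.19×10⁻³/(1.43×10⁻⁴ × 1.11) = 13.8 m/s
Around a low, centrifugal force acts outward with Coriolis, so pressure-gradient force balances both:
(1/ρ)|∂P/∂n| = fV + V²/R  →  V² + fR·V − fR·V_g = 0
With fR = 1.43×10⁻⁴ × 841×10³ m = 120 m/s:
V = [−fR + √((fR)² + 4 fR V_g)]/2 = [−120 + √(120² + 4×120×13.8)]/2 = 12.5 m/s
Subgeostrophic (V < V_g = 13.8 m/s), as expected around a low.
Converting: 12.5 m/s × 3.6 = 44.9 km/h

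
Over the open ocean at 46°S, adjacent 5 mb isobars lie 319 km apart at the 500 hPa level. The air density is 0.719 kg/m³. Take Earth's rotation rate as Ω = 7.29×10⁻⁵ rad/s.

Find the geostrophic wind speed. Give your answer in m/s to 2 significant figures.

21 m/s

Coriolis parameter at 46°S:
f = 2Ω sin φ = 2 × 7.29×10⁻⁵ × sin 46° = 1.05×10⁻⁴ s⁻¹
Pressure gradient: |∂P/∂n| = 500 Pa / 319000 m = 1.57×10⁻³ Pa/m
Geostrophic balance (pressure-gradient force = Coriolis force):
V_g = (1/(fρ)) |∂P/∂n| = 1.57×10⁻³ / (1.05×10⁻⁴ × 0.719) = 20.8 m/s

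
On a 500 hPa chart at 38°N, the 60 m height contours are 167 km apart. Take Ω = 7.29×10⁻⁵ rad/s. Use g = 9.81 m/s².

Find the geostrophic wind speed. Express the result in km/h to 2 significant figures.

140 km/h

Coriolis parameter at 38°N:
f = 2Ω sin φ = 2 × 7.29×10⁻⁵ × sin 38° = 8.98×10⁻⁵ s⁻¹
Height gradient: |∂Z/∂n| = 60 m / 167000 m = 3.59×10⁻⁴
On a pressure surface, geostrophic balance gives V_g = (g/f)|∂Z/∂n|:
V_g = 9.81 × 3.59×10⁻⁴ / 8.98×10⁻⁵ = 39.3 m/s
Converting: 39.3 m/s × 3.6 = 140 km/h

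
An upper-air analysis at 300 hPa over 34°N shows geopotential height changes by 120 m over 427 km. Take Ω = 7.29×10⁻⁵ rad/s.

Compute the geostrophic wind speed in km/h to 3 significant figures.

Coriolis parameter at 34°N:
f = 2Ω sin φ = 2 × 7.29×10⁻⁵ × sin 34° = 8.15×10⁻⁵ s⁻¹
Height gradient: |∂Z/∂n| = 120 m / 427000 m = 2.81×10⁻⁴
On a pressure surface, geostrophic balance gives V_g = (g/f)|∂Z/∂n|:
V_g = 9.81 × 2.81×10⁻⁴ / 8.15×10⁻⁵ = 33.8 m/s
Converting: 33.8 m/s × 3.6 = 122 km/h

122 km/h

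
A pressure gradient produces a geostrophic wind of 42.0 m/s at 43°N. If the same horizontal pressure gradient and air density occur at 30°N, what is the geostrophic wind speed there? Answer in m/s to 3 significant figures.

57.3 m/s

With the same pressure gradient and density, V_g ∝ 1/f ∝ 1/sin φ.
V₂ = V₁ · sin φ₁ / sin φ₂ = 42.0 × sin 43° / sin 30°
V₂ = 42.0 × 0.6820/0.5000 = 57.3 m/s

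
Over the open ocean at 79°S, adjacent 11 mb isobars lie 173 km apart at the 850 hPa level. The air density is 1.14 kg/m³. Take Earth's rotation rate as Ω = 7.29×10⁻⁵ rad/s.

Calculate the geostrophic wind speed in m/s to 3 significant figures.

Coriolis parameter at 79°S:
f = 2Ω sin φ = 2 × 7.29×10⁻⁵ × sin 79° = 1.43×10⁻⁴ s⁻¹
Pressure gradient: |∂P/∂n| = 1100 Pa / 173000 m = 6.36×10⁻³ Pa/m
Geostrophic balance (pressure-gradient force = Coriolis force):
V_g = (1/(fρ)) |∂P/∂n| = 6.36×10⁻³ / (1.43×10⁻⁴ × 1.14) = 39.0 m/s

39.0 m/s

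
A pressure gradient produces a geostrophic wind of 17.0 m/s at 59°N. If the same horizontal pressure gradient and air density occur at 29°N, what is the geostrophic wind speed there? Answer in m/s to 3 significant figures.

With the same pressure gradient and density, V_g ∝ 1/f ∝ 1/sin φ.
V₂ = V₁ · sin φ₁ / sin φ₂ = 17.0 × sin 59° / sin 29°
V₂ = 17.0 × 0.8572/0.4848 = 30.1 m/s

30.1 m/s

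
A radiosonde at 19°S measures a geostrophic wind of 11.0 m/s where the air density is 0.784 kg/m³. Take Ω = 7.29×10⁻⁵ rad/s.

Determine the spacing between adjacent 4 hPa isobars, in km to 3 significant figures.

Coriolis parameter at 19°S:
f = 2Ω sin φ = 2 × 7.29×10⁻⁵ × sin 19° = 4.75×10⁻⁵ s⁻¹
Geostrophic balance rearranged: |∂P/∂n| = f ρ V_g
|∂P/∂n| = 4.75×10⁻⁵ × 0.784 × 11.0 = 4.09×10⁻⁴ Pa/m
Isobar spacing: Δn = ΔP/|∂P/∂n| = 400 Pa / 4.09×10⁻⁴ Pa/m = 977129 m ≈ 977 km

977 km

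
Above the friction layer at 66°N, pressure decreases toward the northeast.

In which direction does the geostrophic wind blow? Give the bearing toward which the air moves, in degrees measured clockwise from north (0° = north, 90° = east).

The pressure-gradient force points toward the northeast (bearing 045°).
Geostrophic balance: in the Northern Hemisphere the Coriolis force deflects motion to the right, so the geostrophic wind blows 90° to the right of the pressure-gradient force (low pressure on the left).
Rotating 045° by 90° clockwise gives 135° — the wind blows toward the southeast.

135°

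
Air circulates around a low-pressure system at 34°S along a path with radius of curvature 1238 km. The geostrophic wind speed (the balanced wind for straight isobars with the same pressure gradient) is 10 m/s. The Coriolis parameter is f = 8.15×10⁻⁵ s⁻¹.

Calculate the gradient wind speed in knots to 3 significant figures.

17.8 knots

Around a low, centrifugal force acts outward with Coriolis, so pressure-gradient force balances both:
(1/ρ)|∂P/∂n| = fV + V²/R  →  V² + fR·V − fR·V_g = 0
With fR = 8.15×10⁻⁵ × 1238×10³ m = 101 m/s:
V = [−fR + √((fR)² + 4 fR V_g)]/2 = [−101 + √(101² + 4×101×10)]/2 = 9.17 m/s
Subgeostrophic (V < V_g = 10 m/s), as expected around a low.
Converting: 9.17 m/s × 1.944 = 17.8 knots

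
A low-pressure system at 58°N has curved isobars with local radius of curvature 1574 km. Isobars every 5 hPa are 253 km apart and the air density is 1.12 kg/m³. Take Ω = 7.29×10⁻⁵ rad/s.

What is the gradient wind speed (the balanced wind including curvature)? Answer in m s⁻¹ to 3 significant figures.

13.4 m s⁻¹

Coriolis parameter at 58°N:
f = 2Ω sin φ = 2 × 7.29×10⁻⁵ × sin 58° = 1.24×10⁻⁴ s⁻¹
Pressure gradient: |∂P/∂n| = 500 Pa / 253000 m = 1.98×10⁻³ Pa/m
Geostrophic speed: V_g = |∂P/∂n|/(fρ) = 1.98×10⁻³/(1.24×10⁻⁴ × 1.12) = 14.3 m/s
Around a low, centrifugal force acts outward with Coriolis, so pressure-gradient force balances both:
(1/ρ)|∂P/∂n| = fV + V²/R  →  V² + fR·V − fR·V_g = 0
With fR = 1.24×10⁻⁴ × 1574×10³ m = 195 m/s:
V = [−fR + √((fR)² + 4 fR V_g)]/2 = [−195 + √(195² + 4×195×14.3)]/2 = 13.4 m/s
Subgeostrophic (V < V_g = 14.3 m/s), as expected around a low.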